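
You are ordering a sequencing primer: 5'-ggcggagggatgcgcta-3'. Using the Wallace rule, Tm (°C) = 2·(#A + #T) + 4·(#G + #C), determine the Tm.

Scanning the sequence gives A=3, T=2, C=3, G=9.
So N_AT = 5 and N_GC = 12.
Tm = 2(5) + 4(12) = 10 + 48 = 58°C

58°C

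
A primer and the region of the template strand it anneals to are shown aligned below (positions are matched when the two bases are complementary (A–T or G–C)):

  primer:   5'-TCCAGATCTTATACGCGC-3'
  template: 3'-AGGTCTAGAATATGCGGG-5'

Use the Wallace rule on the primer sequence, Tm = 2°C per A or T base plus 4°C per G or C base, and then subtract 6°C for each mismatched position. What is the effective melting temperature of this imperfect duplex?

Primer base counts: A=4, T=5, G=3, C=6 → A+T=9, G+C=9
Perfect-match Tm = 2(9) + 4(9) = 18 + 36 = 54°C
Mismatches (positions where the bases are not complementary): 1 (at position 17)
Effective Tm = 54 − 1×6 = 54 − 6 = 48°C

48°C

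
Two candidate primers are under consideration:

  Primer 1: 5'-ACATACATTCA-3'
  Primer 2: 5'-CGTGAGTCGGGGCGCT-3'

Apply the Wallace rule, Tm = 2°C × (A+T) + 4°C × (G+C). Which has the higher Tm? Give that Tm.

Primer 2, 56°C

Primer 1: A+T=8, G+C=3 → Tm = 2(8)+4(3) = 28°C
Primer 2: A+T=4, G+C=12 → Tm = 2(4)+4(12) = 56°C
28°C vs 56°C → primer 2 is higher.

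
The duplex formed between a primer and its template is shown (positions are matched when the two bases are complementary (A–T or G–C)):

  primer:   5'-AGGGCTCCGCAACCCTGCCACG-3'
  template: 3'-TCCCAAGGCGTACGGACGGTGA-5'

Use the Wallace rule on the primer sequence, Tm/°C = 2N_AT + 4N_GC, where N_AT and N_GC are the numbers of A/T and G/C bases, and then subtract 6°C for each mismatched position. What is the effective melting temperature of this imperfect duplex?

Primer base counts: A=4, T=2, G=6, C=10 → A+T=6, G+C=16
Perfect-match Tm = 2(6) + 4(16) = 12 + 64 = 76°C
Mismatches (positions where the bases are not complementary): 4 (at positions 5, 12, 13, 22)
Effective Tm = 76 − 4×6 = 76 − 24 = 52°C

52°C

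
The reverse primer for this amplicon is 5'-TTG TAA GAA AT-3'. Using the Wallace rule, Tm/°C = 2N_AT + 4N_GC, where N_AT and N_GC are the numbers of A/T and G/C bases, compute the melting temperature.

Scanning the sequence gives A=5, G=2, C=0, T=4.
So N_AT = 9 and N_GC = 2.
Tm = 2(9) + 4(2) = 18 + 8 = 26°C

26°C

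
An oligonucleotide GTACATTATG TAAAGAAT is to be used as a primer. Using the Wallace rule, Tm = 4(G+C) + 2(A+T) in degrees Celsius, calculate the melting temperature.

44°C

Counting bases: C=1, G=3, A=8, T=6
So N_AT = 14 and N_GC = 4.
Tm = 2(14) + 4(4) = 28 + 16 = 44°C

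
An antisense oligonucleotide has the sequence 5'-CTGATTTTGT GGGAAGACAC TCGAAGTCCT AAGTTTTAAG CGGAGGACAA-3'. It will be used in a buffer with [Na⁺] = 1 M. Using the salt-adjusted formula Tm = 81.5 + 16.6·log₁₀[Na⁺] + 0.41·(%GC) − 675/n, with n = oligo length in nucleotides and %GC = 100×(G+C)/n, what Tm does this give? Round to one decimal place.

86.0°C

Length n = 50. Counting bases: A=15, T=13, G=14, C=8
G+C = 22, so %GC = 22/50 × 100 = 44%
Salt term: 16.6 × (0) = 0
GC term: 0.41 × 44 = 18.04; length term: −675/50 = −13.5
Tm = 81.5 + (0) + 18.04 − 13.5 = 86.04 → 86.0°C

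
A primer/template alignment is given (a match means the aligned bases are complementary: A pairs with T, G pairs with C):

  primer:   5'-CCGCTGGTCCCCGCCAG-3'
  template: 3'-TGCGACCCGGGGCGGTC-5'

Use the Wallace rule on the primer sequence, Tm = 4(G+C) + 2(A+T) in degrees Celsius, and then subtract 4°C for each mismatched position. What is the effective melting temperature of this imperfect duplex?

54°C

Primer base counts: A=1, T=2, G=5, C=9 → A+T=3, G+C=14
Perfect-match Tm = 2(3) + 4(14) = 6 + 56 = 62°C
Mismatches (positions where the bases are not complementary): 2 (at positions 1, 8)
Effective Tm = 62 − 2×4 = 62 − 8 = 54°C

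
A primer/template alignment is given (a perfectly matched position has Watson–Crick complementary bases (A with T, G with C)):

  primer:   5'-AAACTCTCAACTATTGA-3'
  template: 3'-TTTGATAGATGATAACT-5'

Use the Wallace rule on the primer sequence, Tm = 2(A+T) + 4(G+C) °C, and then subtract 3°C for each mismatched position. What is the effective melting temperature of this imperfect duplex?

Primer base counts: A=7, T=5, G=1, C=4 → A+T=12, G+C=5
Perfect-match Tm = 2(12) + 4(5) = 24 + 20 = 44°C
Mismatches (positions where the bases are not complementary): 2 (at positions 6, 9)
Effective Tm = 44 − 2×3 = 44 − 6 = 38°C

38°C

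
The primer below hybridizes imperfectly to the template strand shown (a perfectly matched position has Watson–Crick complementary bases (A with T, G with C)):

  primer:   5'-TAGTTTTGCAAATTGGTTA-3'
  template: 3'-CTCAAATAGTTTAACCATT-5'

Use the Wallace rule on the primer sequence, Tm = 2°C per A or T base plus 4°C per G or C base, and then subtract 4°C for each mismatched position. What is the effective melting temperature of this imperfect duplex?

Primer base counts: A=5, T=9, G=4, C=1 → A+T=14, G+C=5
Perfect-match Tm = 2(14) + 4(5) = 28 + 20 = 48°C
Mismatches (positions where the bases are not complementary): 4 (at positions 1, 7, 8, 18)
Effective Tm = 48 − 4×4 = 48 − 16 = 32°C

32°C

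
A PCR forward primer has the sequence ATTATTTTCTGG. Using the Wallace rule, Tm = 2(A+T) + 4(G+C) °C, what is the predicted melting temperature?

Base counts: A=2, T=7, G=2, C=1
A+T = 9, G+C = 3
Tm = 2×9 + 4×3 = 30°C

30°C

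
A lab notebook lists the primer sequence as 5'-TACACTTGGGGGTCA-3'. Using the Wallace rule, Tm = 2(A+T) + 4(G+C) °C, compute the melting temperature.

Counting bases: T=4, G=5, C=3, A=3
A+T = 7, G+C = 8
Tm = 2(7) + 4(8) = 14 + 32 = 46°C

46°C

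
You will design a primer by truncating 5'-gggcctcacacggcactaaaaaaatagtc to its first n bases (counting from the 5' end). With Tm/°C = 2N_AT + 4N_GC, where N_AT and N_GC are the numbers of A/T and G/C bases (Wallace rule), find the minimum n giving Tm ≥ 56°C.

n = 16

First 15 bases: GGGCCTCACACGGCA → Tm = 52°C (< 56°C)
First 16 bases: GGGCCTCACACGGCAC → Tm = 56°C (≥ 56°C)
Since every base adds ≥2°C, Tm only increases with n, so the threshold is first crossed at n = 16.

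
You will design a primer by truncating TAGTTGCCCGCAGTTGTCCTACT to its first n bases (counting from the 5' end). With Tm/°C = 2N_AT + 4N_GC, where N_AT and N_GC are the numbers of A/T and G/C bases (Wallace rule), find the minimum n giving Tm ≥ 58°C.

n = 19

First 18 bases: TAGTTGCCCGCAGTTGTC → Tm = 56°C (< 58°C)
First 19 bases: TAGTTGCCCGCAGTTGTCC → Tm = 60°C (≥ 58°C)
Each additional base adds 2°C (A/T) or 4°C (G/C), so Tm is non-decreasing in n; n = 19 is the first length to reach 58°C.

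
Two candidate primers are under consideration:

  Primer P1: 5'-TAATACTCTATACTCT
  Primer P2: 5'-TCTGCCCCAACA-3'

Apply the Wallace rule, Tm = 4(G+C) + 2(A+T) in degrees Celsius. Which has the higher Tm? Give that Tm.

Primer P1, 40°C

Primer P1: A+T=12, G+C=4 → Tm = 2(12)+4(4) = 40°C
Primer P2: A+T=5, G+C=7 → Tm = 2(5)+4(7) = 38°C
40°C vs 38°C → primer P1 is higher.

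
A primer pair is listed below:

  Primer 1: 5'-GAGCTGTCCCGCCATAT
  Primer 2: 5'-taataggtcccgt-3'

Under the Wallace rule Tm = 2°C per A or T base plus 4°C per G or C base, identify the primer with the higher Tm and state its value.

Primer 1, 54°C

Primer 1: A+T=7, G+C=10 → Tm = 2(7)+4(10) = 54°C
Primer 2: A+T=7, G+C=6 → Tm = 2(7)+4(6) = 38°C
54°C vs 38°C → primer 1 is higher.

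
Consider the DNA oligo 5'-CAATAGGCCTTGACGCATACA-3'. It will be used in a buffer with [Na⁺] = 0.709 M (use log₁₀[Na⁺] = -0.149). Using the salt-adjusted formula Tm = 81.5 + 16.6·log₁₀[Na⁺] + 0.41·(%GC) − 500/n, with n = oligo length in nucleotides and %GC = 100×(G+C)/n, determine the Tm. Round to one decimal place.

74.7°C

Length n = 21. G=4, C=6, T=4, A=7
G+C = 10, so %GC = 10/21 × 100 = 47.619%
Salt term: 16.6 × (-0.149) = -2.473
GC term: 0.41 × 47.619 = 19.524; length term: −500/21 = −23.81
Tm = 81.5 + (-2.473) + 19.524 − 23.81 = 74.741 → 74.7°C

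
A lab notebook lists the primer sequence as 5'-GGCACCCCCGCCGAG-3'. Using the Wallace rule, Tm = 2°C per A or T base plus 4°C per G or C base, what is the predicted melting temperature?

56°C

C=8, G=5, T=0, A=2
So N_AT = 2 and N_GC = 13.
Tm = 2×2 + 4×13 = 56°C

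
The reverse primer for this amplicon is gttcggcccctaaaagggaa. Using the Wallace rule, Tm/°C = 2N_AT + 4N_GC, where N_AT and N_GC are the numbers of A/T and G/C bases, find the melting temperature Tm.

Base counts: C=5, A=6, G=6, T=3
AT pairs contribute 9, GC pairs contribute 11.
Tm = 2(9) + 4(11) = 18 + 44 = 62°C

62°C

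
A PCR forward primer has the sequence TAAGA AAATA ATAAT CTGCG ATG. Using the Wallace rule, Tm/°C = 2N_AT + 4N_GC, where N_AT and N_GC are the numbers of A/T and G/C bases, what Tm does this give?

Counting bases: A=11, T=6, G=4, C=2
AT pairs contribute 17, GC pairs contribute 6.
Tm = 4·6 + 2·17 = 24 + 34 = 58°C

58°C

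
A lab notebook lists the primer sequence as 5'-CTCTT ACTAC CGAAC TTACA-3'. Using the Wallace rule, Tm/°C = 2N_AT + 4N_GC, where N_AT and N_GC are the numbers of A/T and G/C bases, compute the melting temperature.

A=6, G=1, T=6, C=7
AT pairs contribute 12, GC pairs contribute 8.
Tm = 2×12 + 4×8 = 56°C

56°C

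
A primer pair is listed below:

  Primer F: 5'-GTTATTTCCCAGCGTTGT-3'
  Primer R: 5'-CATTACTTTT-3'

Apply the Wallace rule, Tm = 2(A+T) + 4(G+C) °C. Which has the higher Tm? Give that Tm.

Primer F: A+T=10, G+C=8 → Tm = 2(10)+4(8) = 52°C
Primer R: A+T=8, G+C=2 → Tm = 2(8)+4(2) = 24°C
52°C vs 24°C → primer F is higher.

Primer F, 52°C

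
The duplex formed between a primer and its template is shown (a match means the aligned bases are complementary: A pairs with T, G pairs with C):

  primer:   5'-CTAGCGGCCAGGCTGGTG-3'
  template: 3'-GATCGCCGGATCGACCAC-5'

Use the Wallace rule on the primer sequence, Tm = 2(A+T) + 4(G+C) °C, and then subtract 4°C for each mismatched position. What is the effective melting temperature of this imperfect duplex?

Primer base counts: A=2, T=3, G=8, C=5 → A+T=5, G+C=13
Perfect-match Tm = 2(5) + 4(13) = 10 + 52 = 62°C
Mismatches (positions where the bases are not complementary): 2 (at positions 10, 11)
Effective Tm = 62 − 2×4 = 62 − 8 = 54°C

54°C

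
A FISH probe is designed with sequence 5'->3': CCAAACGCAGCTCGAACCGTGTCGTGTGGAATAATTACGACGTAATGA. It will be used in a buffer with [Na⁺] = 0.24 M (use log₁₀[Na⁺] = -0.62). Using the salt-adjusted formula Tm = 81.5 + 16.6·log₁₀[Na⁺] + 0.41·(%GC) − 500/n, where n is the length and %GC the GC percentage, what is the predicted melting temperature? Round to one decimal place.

Length n = 48. Scanning the sequence gives G=12, T=10, A=15, C=11.
G+C = 23, so %GC = 23/48 × 100 = 47.917%
Salt term: 16.6 × (-0.62) = -10.292
GC term: 0.41 × 47.917 = 19.646; length term: −500/48 = −10.417
Tm = 81.5 + (-10.292) + 19.646 − 10.417 = 80.437 → 80.4°C

80.4°C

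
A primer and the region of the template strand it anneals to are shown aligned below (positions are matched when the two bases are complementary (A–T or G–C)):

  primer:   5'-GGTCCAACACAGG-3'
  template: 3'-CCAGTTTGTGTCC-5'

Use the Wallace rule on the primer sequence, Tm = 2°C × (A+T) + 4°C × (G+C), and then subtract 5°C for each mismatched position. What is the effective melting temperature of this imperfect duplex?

Primer base counts: A=4, T=1, G=4, C=4 → A+T=5, G+C=8
Perfect-match Tm = 2(5) + 4(8) = 10 + 32 = 42°C
Mismatches (positions where the bases are not complementary): 1 (at position 5)
Effective Tm = 42 − 1×5 = 42 − 5 = 37°C

37°C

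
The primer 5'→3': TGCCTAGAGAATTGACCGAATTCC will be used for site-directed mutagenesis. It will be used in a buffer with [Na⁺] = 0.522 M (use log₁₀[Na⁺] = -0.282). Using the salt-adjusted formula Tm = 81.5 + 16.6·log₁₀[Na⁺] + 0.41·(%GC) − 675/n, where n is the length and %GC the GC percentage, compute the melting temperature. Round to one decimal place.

Length n = 24. Counting bases: G=5, C=6, A=7, T=6
G+C = 11, so %GC = 11/24 × 100 = 45.833%
Salt term: 16.6 × (-0.282) = -4.681
GC term: 0.41 × 45.833 = 18.792; length term: −675/24 = −28.125
Tm = 81.5 + (-4.681) + 18.792 − 28.125 = 67.486 → 67.5°C

67.5°C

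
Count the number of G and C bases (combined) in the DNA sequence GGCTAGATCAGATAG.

Scanning the sequence gives A=5, T=3, C=2, G=5.
G+C = 5 + 2 = 7

7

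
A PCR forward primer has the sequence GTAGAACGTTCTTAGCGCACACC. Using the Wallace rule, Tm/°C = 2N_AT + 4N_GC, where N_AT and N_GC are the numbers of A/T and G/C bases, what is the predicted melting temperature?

70°C

Scanning the sequence gives T=5, A=6, G=5, C=7.
AT pairs contribute 11, GC pairs contribute 12.
Tm = 4·12 + 2·11 = 48 + 22 = 70°C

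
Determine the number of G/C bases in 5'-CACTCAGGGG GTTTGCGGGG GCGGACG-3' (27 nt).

Base counts: T=4, G=14, C=6, A=3
Total G or C: 14 + 6 = 20

20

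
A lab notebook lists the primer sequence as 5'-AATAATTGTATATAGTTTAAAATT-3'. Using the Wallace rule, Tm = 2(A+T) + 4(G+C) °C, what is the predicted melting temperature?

52°C

T=11, C=0, G=2, A=11
AT pairs contribute 22, GC pairs contribute 2.
Tm = 2(22) + 4(2) = 44 + 8 = 52°C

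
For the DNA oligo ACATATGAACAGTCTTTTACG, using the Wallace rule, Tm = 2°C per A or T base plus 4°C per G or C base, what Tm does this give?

Counting bases: A=7, T=7, C=4, G=3
AT pairs contribute 14, GC pairs contribute 7.
Tm = 2(14) + 4(7) = 28 + 28 = 56°C

56°C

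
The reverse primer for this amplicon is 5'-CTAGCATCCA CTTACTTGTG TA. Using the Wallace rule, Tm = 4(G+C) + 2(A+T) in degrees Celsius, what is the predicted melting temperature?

Counting bases: T=8, G=3, A=5, C=6
AT pairs contribute 13, GC pairs contribute 9.
Tm = 2(13) + 4(9) = 26 + 36 = 62°C

62°C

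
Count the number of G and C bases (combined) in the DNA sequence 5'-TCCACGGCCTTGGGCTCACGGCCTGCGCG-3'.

22

Counting bases: G=10, C=12, T=5, A=2
Total G or C: 10 + 12 = 22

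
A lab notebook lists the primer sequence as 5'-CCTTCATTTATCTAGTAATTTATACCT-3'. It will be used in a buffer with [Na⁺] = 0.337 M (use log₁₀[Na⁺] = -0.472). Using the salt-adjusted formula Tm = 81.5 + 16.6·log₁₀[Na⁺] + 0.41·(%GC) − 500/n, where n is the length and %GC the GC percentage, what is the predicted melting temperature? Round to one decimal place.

Length n = 27. Counting bases: T=13, A=7, G=1, C=6
G+C = 7, so %GC = 7/27 × 100 = 25.926%
Salt term: 16.6 × (-0.472) = -7.835
GC term: 0.41 × 25.926 = 10.63; length term: −500/27 = −18.519
Tm = 81.5 + (-7.835) + 10.63 − 18.519 = 65.776 → 65.8°C

65.8°C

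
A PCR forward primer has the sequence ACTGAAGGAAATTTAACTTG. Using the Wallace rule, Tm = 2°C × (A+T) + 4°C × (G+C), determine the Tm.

52°C

Scanning the sequence gives C=2, T=6, A=8, G=4.
So N_AT = 14 and N_GC = 6.
Tm = 2(14) + 4(6) = 28 + 24 = 52°C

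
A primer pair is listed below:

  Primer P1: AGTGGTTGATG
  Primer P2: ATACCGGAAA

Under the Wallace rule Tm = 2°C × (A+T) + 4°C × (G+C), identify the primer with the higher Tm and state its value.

Primer P1, 32°C

Primer P1: A+T=6, G+C=5 → Tm = 2(6)+4(5) = 32°C
Primer P2: A+T=6, G+C=4 → Tm = 2(6)+4(4) = 28°C
32°C vs 28°C → primer P1 is higher.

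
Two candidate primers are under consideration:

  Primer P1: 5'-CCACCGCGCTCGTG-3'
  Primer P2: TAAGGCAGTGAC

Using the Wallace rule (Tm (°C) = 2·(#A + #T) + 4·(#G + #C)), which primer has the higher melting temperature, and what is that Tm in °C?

Primer P1, 50°C

Primer P1: A+T=3, G+C=11 → Tm = 2(3)+4(11) = 50°C
Primer P2: A+T=6, G+C=6 → Tm = 2(6)+4(6) = 36°C
50°C vs 36°C → primer P1 is higher.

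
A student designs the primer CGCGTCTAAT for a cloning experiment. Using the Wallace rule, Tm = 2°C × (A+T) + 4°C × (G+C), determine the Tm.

Base counts: A=2, C=3, G=2, T=3
So N_AT = 5 and N_GC = 5.
Tm = 2×5 + 4×5 = 30°C

30°C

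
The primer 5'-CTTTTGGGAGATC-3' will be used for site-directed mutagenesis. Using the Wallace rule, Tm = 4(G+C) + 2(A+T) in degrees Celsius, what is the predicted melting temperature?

Base counts: A=2, G=4, C=2, T=5
AT pairs contribute 7, GC pairs contribute 6.
Tm = 2×7 + 4×6 = 38°C

38°C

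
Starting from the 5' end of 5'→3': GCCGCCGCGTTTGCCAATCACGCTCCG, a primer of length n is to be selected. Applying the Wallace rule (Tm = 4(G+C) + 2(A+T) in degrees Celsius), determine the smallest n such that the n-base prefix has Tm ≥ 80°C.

First 23 bases: GCCGCCGCGTTTGCCAATCACGC → Tm = 78°C (< 80°C)
First 24 bases: GCCGCCGCGTTTGCCAATCACGCT → Tm = 80°C (≥ 80°C)
Each additional base adds 2°C (A/T) or 4°C (G/C), so Tm is non-decreasing in n; n = 24 is the first length to reach 80°C.

n = 24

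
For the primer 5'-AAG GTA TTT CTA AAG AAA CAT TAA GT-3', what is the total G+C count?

6

Scanning the sequence gives C=2, A=12, T=8, G=4.
G+C = 4 + 2 = 6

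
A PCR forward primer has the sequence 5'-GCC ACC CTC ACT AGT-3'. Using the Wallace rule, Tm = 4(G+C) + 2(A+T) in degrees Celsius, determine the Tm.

48°C

Scanning the sequence gives T=3, C=7, A=3, G=2.
So N_AT = 6 and N_GC = 9.
Tm = 2×6 + 4×9 = 48°C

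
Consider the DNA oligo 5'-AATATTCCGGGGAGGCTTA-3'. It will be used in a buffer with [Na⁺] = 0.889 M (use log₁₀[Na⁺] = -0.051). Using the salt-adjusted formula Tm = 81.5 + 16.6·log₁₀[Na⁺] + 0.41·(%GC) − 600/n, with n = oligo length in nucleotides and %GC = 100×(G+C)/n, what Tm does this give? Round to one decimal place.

68.5°C

Length n = 19. G=6, A=5, T=5, C=3
G+C = 9, so %GC = 9/19 × 100 = 47.368%
Salt term: 16.6 × (-0.051) = -0.847
GC term: 0.41 × 47.368 = 19.421; length term: −600/19 = −31.579
Tm = 81.5 + (-0.847) + 19.421 − 31.579 = 68.495 → 68.5°C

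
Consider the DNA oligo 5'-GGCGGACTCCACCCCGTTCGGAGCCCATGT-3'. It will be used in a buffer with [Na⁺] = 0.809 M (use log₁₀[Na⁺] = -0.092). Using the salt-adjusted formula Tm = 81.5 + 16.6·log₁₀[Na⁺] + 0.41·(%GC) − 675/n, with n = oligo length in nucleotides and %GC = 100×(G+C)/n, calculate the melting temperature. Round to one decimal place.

Length n = 30. Scanning the sequence gives T=5, C=12, A=4, G=9.
G+C = 21, so %GC = 21/30 × 100 = 70%
Salt term: 16.6 × (-0.092) = -1.527
GC term: 0.41 × 70 = 28.7; length term: −675/30 = −22.5
Tm = 81.5 + (-1.527) + 28.7 − 22.5 = 86.173 → 86.2°C

86.2°C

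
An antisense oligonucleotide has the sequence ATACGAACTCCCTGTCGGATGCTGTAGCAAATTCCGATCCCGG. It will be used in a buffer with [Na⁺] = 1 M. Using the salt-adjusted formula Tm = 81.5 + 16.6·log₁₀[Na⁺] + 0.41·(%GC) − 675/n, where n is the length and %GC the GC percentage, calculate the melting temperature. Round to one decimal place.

Length n = 43. Scanning the sequence gives C=13, T=10, A=10, G=10.
G+C = 23, so %GC = 23/43 × 100 = 53.488%
Salt term: 16.6 × (0) = 0
GC term: 0.41 × 53.488 = 21.93; length term: −675/43 = −15.698
Tm = 81.5 + (0) + 21.93 − 15.698 = 87.732 → 87.7°C

87.7°C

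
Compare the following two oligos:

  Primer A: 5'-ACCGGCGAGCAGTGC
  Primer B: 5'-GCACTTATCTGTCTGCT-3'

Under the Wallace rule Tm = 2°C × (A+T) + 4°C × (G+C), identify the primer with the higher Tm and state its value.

Primer A: A+T=4, G+C=11 → Tm = 2(4)+4(11) = 52°C
Primer B: A+T=9, G+C=8 → Tm = 2(9)+4(8) = 50°C
52°C vs 50°C → primer A is higher.

Primer A, 52°C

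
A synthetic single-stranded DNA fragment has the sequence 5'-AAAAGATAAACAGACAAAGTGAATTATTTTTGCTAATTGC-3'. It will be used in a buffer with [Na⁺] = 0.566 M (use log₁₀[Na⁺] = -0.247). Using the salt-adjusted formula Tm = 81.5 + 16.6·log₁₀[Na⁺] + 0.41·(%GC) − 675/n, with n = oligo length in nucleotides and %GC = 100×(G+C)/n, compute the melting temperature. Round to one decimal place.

Length n = 40. Base counts: T=12, C=4, G=6, A=18
G+C = 10, so %GC = 10/40 × 100 = 25%
Salt term: 16.6 × (-0.247) = -4.1
GC term: 0.41 × 25 = 10.25; length term: −675/40 = −16.875
Tm = 81.5 + (-4.1) + 10.25 − 16.875 = 70.775 → 70.8°C

70.8°C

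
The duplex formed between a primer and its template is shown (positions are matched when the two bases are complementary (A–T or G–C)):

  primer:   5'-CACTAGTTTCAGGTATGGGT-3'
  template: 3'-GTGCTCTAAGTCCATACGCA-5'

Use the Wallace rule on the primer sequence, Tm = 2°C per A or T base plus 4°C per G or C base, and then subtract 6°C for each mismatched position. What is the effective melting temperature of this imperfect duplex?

40°C

Primer base counts: A=4, T=7, G=6, C=3 → A+T=11, G+C=9
Perfect-match Tm = 2(11) + 4(9) = 22 + 36 = 58°C
Mismatches (positions where the bases are not complementary): 3 (at positions 4, 7, 18)
Effective Tm = 58 − 3×6 = 58 − 18 = 40°C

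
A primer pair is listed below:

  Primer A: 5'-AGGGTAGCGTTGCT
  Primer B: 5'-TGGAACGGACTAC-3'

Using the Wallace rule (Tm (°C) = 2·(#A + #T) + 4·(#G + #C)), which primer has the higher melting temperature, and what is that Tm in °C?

Primer A: A+T=6, G+C=8 → Tm = 2(6)+4(8) = 44°C
Primer B: A+T=6, G+C=7 → Tm = 2(6)+4(7) = 40°C
44°C vs 40°C → primer A is higher.

Primer A, 44°C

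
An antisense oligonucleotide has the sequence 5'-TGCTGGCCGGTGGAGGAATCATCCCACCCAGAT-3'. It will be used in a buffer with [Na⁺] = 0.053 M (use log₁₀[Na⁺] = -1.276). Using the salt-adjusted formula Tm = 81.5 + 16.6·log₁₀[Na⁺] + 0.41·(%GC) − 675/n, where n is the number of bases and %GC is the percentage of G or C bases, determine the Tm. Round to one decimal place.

Length n = 33. Base counts: G=10, A=7, C=10, T=6
G+C = 20, so %GC = 20/33 × 100 = 60.606%
Salt term: 16.6 × (-1.276) = -21.182
GC term: 0.41 × 60.606 = 24.848; length term: −675/33 = −20.455
Tm = 81.5 + (-21.182) + 24.848 − 20.455 = 64.711 → 64.7°C

64.7°C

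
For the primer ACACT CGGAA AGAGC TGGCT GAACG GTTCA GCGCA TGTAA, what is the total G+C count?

Counting bases: A=12, G=12, T=7, C=9
Total G or C: 12 + 9 = 21

21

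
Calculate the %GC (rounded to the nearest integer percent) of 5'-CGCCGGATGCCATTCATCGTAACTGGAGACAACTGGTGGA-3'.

Scanning the sequence gives C=10, G=12, T=8, A=10.
G+C = 12 + 10 = 22 out of 40 bases
%GC = 22/40 × 100 = 55% ≈ 55%

55%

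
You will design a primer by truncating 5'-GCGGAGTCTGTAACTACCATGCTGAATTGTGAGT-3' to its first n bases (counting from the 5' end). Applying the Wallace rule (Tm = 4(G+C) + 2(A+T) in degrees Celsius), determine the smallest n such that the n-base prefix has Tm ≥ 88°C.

First 29 bases: GCGGAGTCTGTAACTACCATGCTGAATTG → Tm = 86°C (< 88°C)
First 30 bases: GCGGAGTCTGTAACTACCATGCTGAATTGT → Tm = 88°C (≥ 88°C)
Since every base adds ≥2°C, Tm only increases with n, so the threshold is first crossed at n = 30.

n = 30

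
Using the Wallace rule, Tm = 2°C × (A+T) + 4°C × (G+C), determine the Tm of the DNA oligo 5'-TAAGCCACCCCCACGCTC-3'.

Base counts: T=2, A=4, C=10, G=2
AT pairs contribute 6, GC pairs contribute 12.
Tm = 2(6) + 4(12) = 12 + 48 = 60°C

60°C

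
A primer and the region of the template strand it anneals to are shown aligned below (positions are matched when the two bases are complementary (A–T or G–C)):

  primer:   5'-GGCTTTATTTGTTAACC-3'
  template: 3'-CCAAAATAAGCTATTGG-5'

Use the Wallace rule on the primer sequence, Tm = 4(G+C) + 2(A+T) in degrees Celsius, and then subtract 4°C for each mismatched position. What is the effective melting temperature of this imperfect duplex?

Primer base counts: A=3, T=8, G=3, C=3 → A+T=11, G+C=6
Perfect-match Tm = 2(11) + 4(6) = 22 + 24 = 46°C
Mismatches (positions where the bases are not complementary): 3 (at positions 3, 10, 12)
Effective Tm = 46 − 3×4 = 46 − 12 = 34°C

34°C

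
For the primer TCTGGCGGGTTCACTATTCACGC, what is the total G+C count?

T=7, G=6, C=7, A=3
G+C = 6 + 7 = 13

13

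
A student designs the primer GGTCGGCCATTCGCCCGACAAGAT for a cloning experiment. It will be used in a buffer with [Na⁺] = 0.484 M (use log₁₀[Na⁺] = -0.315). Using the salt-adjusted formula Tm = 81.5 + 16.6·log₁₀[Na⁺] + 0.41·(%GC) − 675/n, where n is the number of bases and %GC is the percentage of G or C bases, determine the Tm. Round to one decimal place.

73.8°C

Length n = 24. Counting bases: T=4, A=5, C=8, G=7
G+C = 15, so %GC = 15/24 × 100 = 62.5%
Salt term: 16.6 × (-0.315) = -5.229
GC term: 0.41 × 62.5 = 25.625; length term: −675/24 = −28.125
Tm = 81.5 + (-5.229) + 25.625 − 28.125 = 73.771 → 73.8°C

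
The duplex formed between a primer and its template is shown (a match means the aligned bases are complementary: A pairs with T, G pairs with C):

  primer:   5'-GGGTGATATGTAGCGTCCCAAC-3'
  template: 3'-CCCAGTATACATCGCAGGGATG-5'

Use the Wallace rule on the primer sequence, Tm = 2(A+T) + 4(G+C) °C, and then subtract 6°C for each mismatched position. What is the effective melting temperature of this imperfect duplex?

56°C

Primer base counts: A=5, T=5, G=7, C=5 → A+T=10, G+C=12
Perfect-match Tm = 2(10) + 4(12) = 20 + 48 = 68°C
Mismatches (positions where the bases are not complementary): 2 (at positions 5, 20)
Effective Tm = 68 − 2×6 = 68 − 12 = 56°C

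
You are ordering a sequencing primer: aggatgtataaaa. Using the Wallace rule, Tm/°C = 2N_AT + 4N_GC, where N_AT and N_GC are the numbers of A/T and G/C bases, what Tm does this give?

Counting bases: T=3, G=3, A=7, C=0
AT pairs contribute 10, GC pairs contribute 3.
Tm = 2×10 + 4×3 = 32°C

32°C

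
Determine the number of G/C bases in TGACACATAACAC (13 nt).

Scanning the sequence gives C=4, T=2, G=1, A=6.
G+C = 1 + 4 = 5

5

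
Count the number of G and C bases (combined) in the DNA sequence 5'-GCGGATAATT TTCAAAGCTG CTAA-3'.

9

Counting bases: G=5, T=7, A=8, C=4
G+C = 5 + 4 = 9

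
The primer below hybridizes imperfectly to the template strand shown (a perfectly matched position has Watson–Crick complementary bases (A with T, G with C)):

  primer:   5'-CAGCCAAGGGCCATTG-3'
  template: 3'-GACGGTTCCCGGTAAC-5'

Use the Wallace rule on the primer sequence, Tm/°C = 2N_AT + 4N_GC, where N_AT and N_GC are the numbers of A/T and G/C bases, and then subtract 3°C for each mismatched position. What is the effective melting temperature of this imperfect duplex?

49°C

Primer base counts: A=4, T=2, G=5, C=5 → A+T=6, G+C=10
Perfect-match Tm = 2(6) + 4(10) = 12 + 40 = 52°C
Mismatches (positions where the bases are not complementary): 1 (at position 2)
Effective Tm = 52 − 1×3 = 52 − 3 = 49°C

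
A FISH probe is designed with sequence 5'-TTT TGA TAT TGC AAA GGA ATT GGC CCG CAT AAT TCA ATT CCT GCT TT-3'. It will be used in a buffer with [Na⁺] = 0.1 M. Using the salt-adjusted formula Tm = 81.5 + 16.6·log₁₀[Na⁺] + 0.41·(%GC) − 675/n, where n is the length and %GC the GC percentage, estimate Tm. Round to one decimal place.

65.4°C

Length n = 47. Scanning the sequence gives C=9, A=12, G=8, T=18.
G+C = 17, so %GC = 17/47 × 100 = 36.17%
Salt term: 16.6 × (-1) = -16.6
GC term: 0.41 × 36.17 = 14.83; length term: −675/47 = −14.362
Tm = 81.5 + (-16.6) + 14.83 − 14.362 = 65.368 → 65.4°C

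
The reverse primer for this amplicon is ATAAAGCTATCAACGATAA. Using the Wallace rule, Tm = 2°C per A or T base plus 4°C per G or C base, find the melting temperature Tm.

48°C

Scanning the sequence gives T=4, G=2, A=10, C=3.
AT pairs contribute 14, GC pairs contribute 5.
Tm = 2×14 + 4×5 = 48°C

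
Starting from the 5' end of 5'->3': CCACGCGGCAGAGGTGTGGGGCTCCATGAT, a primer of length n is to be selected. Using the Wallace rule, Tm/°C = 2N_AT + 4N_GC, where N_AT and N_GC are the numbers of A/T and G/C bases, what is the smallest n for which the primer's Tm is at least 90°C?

First 25 bases: CCACGCGGCAGAGGTGTGGGGCTCC → Tm = 88°C (< 90°C)
First 26 bases: CCACGCGGCAGAGGTGTGGGGCTCCA → Tm = 90°C (≥ 90°C)
Since every base adds ≥2°C, Tm only increases with n, so the threshold is first crossed at n = 26.

n = 26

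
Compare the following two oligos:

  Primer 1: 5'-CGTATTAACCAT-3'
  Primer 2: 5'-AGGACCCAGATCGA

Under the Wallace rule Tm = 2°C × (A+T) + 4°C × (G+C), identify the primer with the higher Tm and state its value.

Primer 1: A+T=8, G+C=4 → Tm = 2(8)+4(4) = 32°C
Primer 2: A+T=6, G+C=8 → Tm = 2(6)+4(8) = 44°C
32°C vs 44°C → primer 2 is higher.

Primer 2, 44°C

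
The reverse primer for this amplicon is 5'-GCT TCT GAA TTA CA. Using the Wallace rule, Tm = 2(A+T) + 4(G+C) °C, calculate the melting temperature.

38°C

Scanning the sequence gives A=4, T=5, C=3, G=2.
So N_AT = 9 and N_GC = 5.
Tm = 2×9 + 4×5 = 38°C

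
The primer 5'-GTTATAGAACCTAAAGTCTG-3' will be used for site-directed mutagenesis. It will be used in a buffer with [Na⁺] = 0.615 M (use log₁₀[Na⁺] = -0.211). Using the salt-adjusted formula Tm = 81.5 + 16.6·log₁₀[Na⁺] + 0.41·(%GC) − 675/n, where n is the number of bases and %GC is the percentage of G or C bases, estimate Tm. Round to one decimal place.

Length n = 20. Scanning the sequence gives C=3, G=4, A=7, T=6.
G+C = 7, so %GC = 7/20 × 100 = 35%
Salt term: 16.6 × (-0.211) = -3.503
GC term: 0.41 × 35 = 14.35; length term: −675/20 = −33.75
Tm = 81.5 + (-3.503) + 14.35 − 33.75 = 58.597 → 58.6°C

58.6°C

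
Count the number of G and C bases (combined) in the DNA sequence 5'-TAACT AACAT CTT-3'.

G=0, T=5, C=3, A=5
G+C = 0 + 3 = 3

3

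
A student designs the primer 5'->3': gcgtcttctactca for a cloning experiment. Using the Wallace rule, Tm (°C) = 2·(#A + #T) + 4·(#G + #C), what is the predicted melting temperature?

42°C

Counting bases: A=2, T=5, C=5, G=2
A+T = 7, G+C = 7
Tm = 4·7 + 2·7 = 28 + 14 = 42°C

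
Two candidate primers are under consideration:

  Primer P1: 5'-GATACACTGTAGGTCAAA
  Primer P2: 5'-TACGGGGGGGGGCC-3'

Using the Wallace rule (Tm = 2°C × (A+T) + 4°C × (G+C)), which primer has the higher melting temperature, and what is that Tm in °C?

Primer P1: A+T=11, G+C=7 → Tm = 2(11)+4(7) = 50°C
Primer P2: A+T=2, G+C=12 → Tm = 2(2)+4(12) = 52°C
50°C vs 52°C → primer P2 is higher.

Primer P2, 52°C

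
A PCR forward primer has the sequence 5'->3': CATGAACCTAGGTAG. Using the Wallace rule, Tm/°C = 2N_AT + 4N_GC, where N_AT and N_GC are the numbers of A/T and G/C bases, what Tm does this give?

A=5, T=3, G=4, C=3
So N_AT = 8 and N_GC = 7.
Tm = 4·7 + 2·8 = 28 + 16 = 44°C

44°C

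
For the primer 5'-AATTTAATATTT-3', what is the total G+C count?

0

Counting bases: C=0, T=7, G=0, A=5
G+C = 0 + 0 = 0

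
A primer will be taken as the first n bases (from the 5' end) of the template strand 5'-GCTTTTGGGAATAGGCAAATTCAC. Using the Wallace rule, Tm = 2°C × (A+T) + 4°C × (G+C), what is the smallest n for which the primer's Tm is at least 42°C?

n = 15

First 14 bases: GCTTTTGGGAATAG → Tm = 40°C (< 42°C)
First 15 bases: GCTTTTGGGAATAGG → Tm = 44°C (≥ 42°C)
Since every base adds ≥2°C, Tm only increases with n, so the threshold is first crossed at n = 15.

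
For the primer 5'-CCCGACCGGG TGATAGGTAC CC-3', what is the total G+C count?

G=7, A=4, C=8, T=3
Total G or C: 7 + 8 = 15

15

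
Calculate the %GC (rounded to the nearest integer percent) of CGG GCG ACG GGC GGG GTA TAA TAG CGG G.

Scanning the sequence gives G=15, A=5, T=3, C=5.
G+C = 15 + 5 = 20 out of 28 bases
%GC = 20/28 × 100 = 71.43% ≈ 71%

71%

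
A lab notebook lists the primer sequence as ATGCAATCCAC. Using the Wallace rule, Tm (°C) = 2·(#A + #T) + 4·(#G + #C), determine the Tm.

32°C

Counting bases: T=2, G=1, C=4, A=4
AT pairs contribute 6, GC pairs contribute 5.
Tm = 2×6 + 4×5 = 32°C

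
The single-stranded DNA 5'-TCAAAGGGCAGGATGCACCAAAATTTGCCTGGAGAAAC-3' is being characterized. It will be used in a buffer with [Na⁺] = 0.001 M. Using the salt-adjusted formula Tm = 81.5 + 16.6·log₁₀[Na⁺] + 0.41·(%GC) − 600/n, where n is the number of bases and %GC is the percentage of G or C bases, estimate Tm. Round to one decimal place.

35.3°C

Length n = 38. Counting bases: C=8, A=14, T=6, G=10
G+C = 18, so %GC = 18/38 × 100 = 47.368%
Salt term: 16.6 × (-3) = -49.8
GC term: 0.41 × 47.368 = 19.421; length term: −600/38 = −15.789
Tm = 81.5 + (-49.8) + 19.421 − 15.789 = 35.332 → 35.3°C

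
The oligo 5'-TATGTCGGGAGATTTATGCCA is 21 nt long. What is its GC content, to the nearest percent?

Base counts: C=3, T=7, A=5, G=6
G+C = 6 + 3 = 9 out of 21 bases
%GC = 9/21 × 100 = 42.86% ≈ 43%

43%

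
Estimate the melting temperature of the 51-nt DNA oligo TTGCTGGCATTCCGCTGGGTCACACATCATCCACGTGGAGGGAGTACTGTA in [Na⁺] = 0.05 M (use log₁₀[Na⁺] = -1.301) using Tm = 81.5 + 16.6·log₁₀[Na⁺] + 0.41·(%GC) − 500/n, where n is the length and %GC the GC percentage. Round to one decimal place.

Length n = 51. Scanning the sequence gives G=15, A=10, T=13, C=13.
G+C = 28, so %GC = 28/51 × 100 = 54.902%
Salt term: 16.6 × (-1.301) = -21.597
GC term: 0.41 × 54.902 = 22.51; length term: −500/51 = −9.804
Tm = 81.5 + (-21.597) + 22.51 − 9.804 = 72.609 → 72.6°C

72.6°C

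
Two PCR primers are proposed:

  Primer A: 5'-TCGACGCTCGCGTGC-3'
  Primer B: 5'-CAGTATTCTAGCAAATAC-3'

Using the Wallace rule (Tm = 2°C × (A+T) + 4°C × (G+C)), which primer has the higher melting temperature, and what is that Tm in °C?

Primer A: A+T=4, G+C=11 → Tm = 2(4)+4(11) = 52°C
Primer B: A+T=12, G+C=6 → Tm = 2(12)+4(6) = 48°C
52°C vs 48°C → primer A is higher.

Primer A, 52°C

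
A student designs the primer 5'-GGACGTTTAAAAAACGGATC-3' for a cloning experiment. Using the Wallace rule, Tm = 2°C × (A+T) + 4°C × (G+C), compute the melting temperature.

56°C

Base counts: T=4, A=8, G=5, C=3
So N_AT = 12 and N_GC = 8.
Tm = 4·8 + 2·12 = 32 + 24 = 56°C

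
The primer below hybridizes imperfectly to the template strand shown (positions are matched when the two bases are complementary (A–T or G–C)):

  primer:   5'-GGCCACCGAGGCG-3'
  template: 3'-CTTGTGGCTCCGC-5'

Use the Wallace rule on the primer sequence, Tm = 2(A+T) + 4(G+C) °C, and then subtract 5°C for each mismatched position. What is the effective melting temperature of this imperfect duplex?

Primer base counts: A=2, T=0, G=6, C=5 → A+T=2, G+C=11
Perfect-match Tm = 2(2) + 4(11) = 4 + 44 = 48°C
Mismatches (positions where the bases are not complementary): 2 (at positions 2, 3)
Effective Tm = 48 − 2×5 = 48 − 10 = 38°C

38°C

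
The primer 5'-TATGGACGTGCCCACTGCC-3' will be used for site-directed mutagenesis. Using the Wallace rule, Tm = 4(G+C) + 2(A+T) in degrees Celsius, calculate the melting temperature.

62°C

Counting bases: T=4, G=5, A=3, C=7
A+T = 7, G+C = 12
Tm = 2×7 + 4×12 = 62°C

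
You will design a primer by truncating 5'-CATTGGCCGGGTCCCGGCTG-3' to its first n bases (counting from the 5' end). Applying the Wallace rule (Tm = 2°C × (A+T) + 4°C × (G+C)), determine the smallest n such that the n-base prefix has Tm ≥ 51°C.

First 14 bases: CATTGGCCGGGTCC → Tm = 48°C (< 51°C)
First 15 bases: CATTGGCCGGGTCCC → Tm = 52°C (≥ 51°C)
Each additional base adds 2°C (A/T) or 4°C (G/C), so Tm is non-decreasing in n; n = 15 is the first length to reach 51°C.

n = 15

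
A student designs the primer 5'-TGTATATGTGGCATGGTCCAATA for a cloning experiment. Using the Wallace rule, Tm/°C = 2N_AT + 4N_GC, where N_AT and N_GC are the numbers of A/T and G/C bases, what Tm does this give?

64°C

Scanning the sequence gives C=3, A=6, T=8, G=6.
AT pairs contribute 14, GC pairs contribute 9.
Tm = 4·9 + 2·14 = 36 + 28 = 64°C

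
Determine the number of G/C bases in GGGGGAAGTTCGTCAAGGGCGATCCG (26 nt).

Base counts: G=12, A=5, C=5, T=4
G+C = 12 + 5 = 17

17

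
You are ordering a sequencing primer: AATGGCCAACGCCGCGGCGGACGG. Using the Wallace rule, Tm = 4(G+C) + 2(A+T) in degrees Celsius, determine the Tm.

84°C

Base counts: C=8, T=1, A=5, G=10
A+T = 6, G+C = 18
Tm = 4·18 + 2·6 = 72 + 12 = 84°C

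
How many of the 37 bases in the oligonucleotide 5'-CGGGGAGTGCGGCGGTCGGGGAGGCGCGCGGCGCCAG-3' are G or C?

Counting bases: T=2, G=22, C=10, A=3
G+C = 22 + 10 = 32

32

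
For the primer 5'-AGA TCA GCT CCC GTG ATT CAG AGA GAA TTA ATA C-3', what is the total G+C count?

14

C=7, A=12, G=7, T=8
Total G or C: 7 + 7 = 14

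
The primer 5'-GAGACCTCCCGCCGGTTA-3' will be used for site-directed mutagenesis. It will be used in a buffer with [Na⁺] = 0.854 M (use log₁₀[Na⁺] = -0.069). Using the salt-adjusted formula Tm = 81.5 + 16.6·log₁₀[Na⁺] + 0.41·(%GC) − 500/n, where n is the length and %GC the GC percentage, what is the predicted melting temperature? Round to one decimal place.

79.9°C

Length n = 18. Base counts: A=3, G=5, T=3, C=7
G+C = 12, so %GC = 12/18 × 100 = 66.667%
Salt term: 16.6 × (-0.069) = -1.145
GC term: 0.41 × 66.667 = 27.333; length term: −500/18 = −27.778
Tm = 81.5 + (-1.145) + 27.333 − 27.778 = 79.91 → 79.9°C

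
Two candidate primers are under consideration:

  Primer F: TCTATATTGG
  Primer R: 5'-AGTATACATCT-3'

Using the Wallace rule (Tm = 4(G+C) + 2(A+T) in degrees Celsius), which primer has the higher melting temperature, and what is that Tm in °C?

Primer F: A+T=7, G+C=3 → Tm = 2(7)+4(3) = 26°C
Primer R: A+T=8, G+C=3 → Tm = 2(8)+4(3) = 28°C
26°C vs 28°C → primer R is higher.

Primer R, 28°C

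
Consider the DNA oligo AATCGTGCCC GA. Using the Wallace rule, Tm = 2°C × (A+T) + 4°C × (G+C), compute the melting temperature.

Counting bases: T=2, G=3, C=4, A=3
A+T = 5, G+C = 7
Tm = 2(5) + 4(7) = 10 + 28 = 38°C

38°C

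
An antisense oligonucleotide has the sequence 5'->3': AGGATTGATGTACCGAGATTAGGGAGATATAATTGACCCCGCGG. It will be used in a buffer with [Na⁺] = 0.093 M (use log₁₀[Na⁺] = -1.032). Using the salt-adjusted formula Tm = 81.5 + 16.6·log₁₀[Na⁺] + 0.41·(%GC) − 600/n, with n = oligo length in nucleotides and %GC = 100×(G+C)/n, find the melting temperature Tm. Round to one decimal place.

70.3°C

Length n = 44. T=10, A=13, C=7, G=14
G+C = 21, so %GC = 21/44 × 100 = 47.727%
Salt term: 16.6 × (-1.032) = -17.131
GC term: 0.41 × 47.727 = 19.568; length term: −600/44 = −13.636
Tm = 81.5 + (-17.131) + 19.568 − 13.636 = 70.301 → 70.3°C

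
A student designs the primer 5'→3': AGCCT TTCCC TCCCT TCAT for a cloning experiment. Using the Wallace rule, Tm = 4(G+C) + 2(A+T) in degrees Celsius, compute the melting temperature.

58°C

Scanning the sequence gives G=1, C=9, T=7, A=2.
A+T = 9, G+C = 10
Tm = 4·10 + 2·9 = 40 + 18 = 58°C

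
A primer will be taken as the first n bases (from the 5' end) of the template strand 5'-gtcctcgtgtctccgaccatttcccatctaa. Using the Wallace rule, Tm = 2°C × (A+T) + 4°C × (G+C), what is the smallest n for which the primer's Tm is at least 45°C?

First 13 bases: GTCCTCGTGTCTC → Tm = 42°C (< 45°C)
First 14 bases: GTCCTCGTGTCTCC → Tm = 46°C (≥ 45°C)
Each additional base adds 2°C (A/T) or 4°C (G/C), so Tm is non-decreasing in n; n = 14 is the first length to reach 45°C.

n = 14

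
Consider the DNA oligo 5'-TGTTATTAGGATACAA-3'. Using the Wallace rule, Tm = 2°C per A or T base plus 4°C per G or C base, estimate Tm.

C=1, T=6, A=6, G=3
AT pairs contribute 12, GC pairs contribute 4.
Tm = 2×12 + 4×4 = 40°C

40°C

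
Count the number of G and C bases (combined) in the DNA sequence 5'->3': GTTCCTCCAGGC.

Scanning the sequence gives A=1, T=3, C=5, G=3.
Total G or C: 3 + 5 = 8

8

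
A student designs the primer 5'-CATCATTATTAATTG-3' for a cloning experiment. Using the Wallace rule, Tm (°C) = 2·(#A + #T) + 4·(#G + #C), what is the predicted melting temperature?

36°C

A=5, C=2, G=1, T=7
So N_AT = 12 and N_GC = 3.
Tm = 2×12 + 4×3 = 36°C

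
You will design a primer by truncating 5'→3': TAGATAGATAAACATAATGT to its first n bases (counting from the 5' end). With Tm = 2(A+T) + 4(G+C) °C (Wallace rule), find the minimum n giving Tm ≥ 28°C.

First 11 bases: TAGATAGATAA → Tm = 26°C (< 28°C)
First 12 bases: TAGATAGATAAA → Tm = 28°C (≥ 28°C)
Since every base adds ≥2°C, Tm only increases with n, so the threshold is first crossed at n = 12.

n = 12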